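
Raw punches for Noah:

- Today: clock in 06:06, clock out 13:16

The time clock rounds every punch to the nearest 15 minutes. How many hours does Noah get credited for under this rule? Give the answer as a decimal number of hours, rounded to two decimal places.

7.25 hours

Today: in 06:06→06:00, out 13:16→13:15; 7 h 15 min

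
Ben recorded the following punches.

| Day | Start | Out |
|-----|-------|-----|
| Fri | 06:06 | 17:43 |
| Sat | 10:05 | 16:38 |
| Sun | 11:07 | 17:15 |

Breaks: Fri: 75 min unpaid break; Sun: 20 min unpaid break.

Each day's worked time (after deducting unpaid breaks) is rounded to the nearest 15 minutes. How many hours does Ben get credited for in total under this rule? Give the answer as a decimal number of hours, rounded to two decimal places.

Fri: 06:06–17:43 = 11 h 37 min − 75 min = 10 h 22 min → rounds to 10 h 15 min
Sat: 10:05–16:38 = 6 h 33 min → rounds to 6 h 30 min
Sun: 11:07–17:15 = 6 h 8 min − 20 min = 5 h 48 min → rounds to 5 h 45 min
Total credited: 22 h 30 min.

22.50 hours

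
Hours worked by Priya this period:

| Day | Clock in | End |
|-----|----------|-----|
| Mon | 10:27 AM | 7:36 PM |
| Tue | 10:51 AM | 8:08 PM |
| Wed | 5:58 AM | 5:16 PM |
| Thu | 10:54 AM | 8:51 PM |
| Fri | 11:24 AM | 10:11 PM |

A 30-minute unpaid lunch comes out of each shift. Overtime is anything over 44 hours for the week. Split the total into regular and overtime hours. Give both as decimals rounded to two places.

Mon: 10:27 AM–7:36 PM = 9 h 9 min; less 30 min break → 8 h 39 min
Tue: 10:51 AM–8:08 PM = 9 h 17 min; less 30 min break → 8 h 47 min
Wed: 5:58 AM–5:16 PM = 11 h 18 min; less 30 min break → 10 h 48 min
Thu: 10:54 AM–8:51 PM = 9 h 57 min; less 30 min break → 9 h 27 min
Fri: 11:24 AM–10:11 PM = 10 h 47 min; less 30 min break → 10 h 17 min
Total worked: 47 h 58 min = 47.97 h.
Threshold 44 h → overtime 3 h 58 min, regular 44 h 0 min.

Regular 44.00 hours, overtime 3.97 hours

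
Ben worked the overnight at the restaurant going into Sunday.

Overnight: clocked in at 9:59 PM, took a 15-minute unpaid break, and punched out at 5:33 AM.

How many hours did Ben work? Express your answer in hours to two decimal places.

7.32 hours

Overnight: 9:59 PM → midnight = 2 h 1 min; midnight → 5:33 AM = 5 h 33 min; span 7 h 34 min; less 15 min break → 7 h 19 min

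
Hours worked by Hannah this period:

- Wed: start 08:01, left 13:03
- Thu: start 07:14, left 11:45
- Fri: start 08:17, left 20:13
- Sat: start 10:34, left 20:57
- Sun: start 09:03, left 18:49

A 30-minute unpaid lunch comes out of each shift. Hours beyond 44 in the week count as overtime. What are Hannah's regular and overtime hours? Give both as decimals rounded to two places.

Regular 39.13 hours, overtime 0.00 hours

Wed: 08:01–13:03 = 5 h 2 min; less 30 min break → 4 h 32 min
Thu: 07:14–11:45 = 4 h 31 min; less 30 min break → 4 h 1 min
Fri: 08:17–20:13 = 11 h 56 min; less 30 min break → 11 h 26 min
Sat: 10:34–20:57 = 10 h 23 min; less 30 min break → 9 h 53 min
Sun: 09:03–18:49 = 9 h 46 min; less 30 min break → 9 h 16 min
Total worked: 39 h 8 min = 39.13 h.
Threshold 44 h → overtime 0 h 0 min, regular 39 h 8 min.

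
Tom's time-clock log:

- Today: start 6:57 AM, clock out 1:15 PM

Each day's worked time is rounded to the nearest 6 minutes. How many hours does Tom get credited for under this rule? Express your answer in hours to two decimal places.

Today: 6:57 AM–1:15 PM = 6 h 18 min → rounds to 6 h 18 min

6.30 hours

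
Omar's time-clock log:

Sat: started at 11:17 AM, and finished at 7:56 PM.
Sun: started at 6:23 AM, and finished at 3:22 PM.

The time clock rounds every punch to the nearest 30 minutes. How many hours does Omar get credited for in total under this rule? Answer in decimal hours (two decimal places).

17.50 hours

Sat: in 11:17 AM→11:30 AM, out 7:56 PM→8:00 PM; 8 h 30 min
Sun: in 6:23 AM→6:30 AM, out 3:22 PM→3:30 PM; 9 h 0 min
Total credited: 17 h 30 min.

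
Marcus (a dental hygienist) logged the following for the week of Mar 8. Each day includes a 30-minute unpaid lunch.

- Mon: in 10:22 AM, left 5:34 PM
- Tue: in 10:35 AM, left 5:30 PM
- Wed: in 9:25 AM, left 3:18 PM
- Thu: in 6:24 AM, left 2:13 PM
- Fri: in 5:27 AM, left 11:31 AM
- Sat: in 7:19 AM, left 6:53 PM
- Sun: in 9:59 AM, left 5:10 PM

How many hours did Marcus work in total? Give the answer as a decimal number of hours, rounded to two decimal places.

49.13 hours

Mon: 10:22 AM–5:34 PM = 7 h 12 min; less 30 min break → 6 h 42 min
Tue: 10:35 AM–5:30 PM = 6 h 55 min; less 30 min break → 6 h 25 min
Wed: 9:25 AM–3:18 PM = 5 h 53 min; less 30 min break → 5 h 23 min
Thu: 6:24 AM–2:13 PM = 7 h 49 min; less 30 min break → 7 h 19 min
Fri: 5:27 AM–11:31 AM = 6 h 4 min; less 30 min break → 5 h 34 min
Sat: 7:19 AM–6:53 PM = 11 h 34 min; less 30 min break → 11 h 4 min
Sun: 9:59 AM–5:10 PM = 7 h 11 min; less 30 min break → 6 h 41 min
Total: 6 h 42 min + 6 h 25 min + 5 h 23 min + 7 h 19 min + 5 h 34 min + 11 h 4 min + 6 h 41 min = 49 h 8 min.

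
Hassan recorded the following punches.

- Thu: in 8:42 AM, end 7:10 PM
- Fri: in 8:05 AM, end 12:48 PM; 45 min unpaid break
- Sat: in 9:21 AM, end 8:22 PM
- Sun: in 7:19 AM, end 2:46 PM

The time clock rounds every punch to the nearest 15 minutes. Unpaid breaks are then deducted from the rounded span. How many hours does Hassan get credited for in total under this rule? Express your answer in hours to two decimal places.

33.00 hours

Thu: in 8:42 AM→8:45 AM, out 7:10 PM→7:15 PM; 10 h 30 min
Fri: in 8:05 AM→8:00 AM, out 12:48 PM→12:45 PM; 4 h 45 min − 45 min = 4 h 0 min
Sat: in 9:21 AM→9:15 AM, out 8:22 PM→8:15 PM; 11 h 0 min
Sun: in 7:19 AM→7:15 AM, out 2:46 PM→2:45 PM; 7 h 30 min
Total credited: 33 h 0 min.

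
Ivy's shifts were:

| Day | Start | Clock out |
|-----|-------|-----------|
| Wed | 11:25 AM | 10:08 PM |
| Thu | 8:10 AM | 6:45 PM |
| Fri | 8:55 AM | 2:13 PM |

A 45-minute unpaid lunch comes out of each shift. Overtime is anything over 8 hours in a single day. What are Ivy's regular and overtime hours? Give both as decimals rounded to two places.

Regular 20.55 hours, overtime 3.80 hours

Wed: 11:25 AM–10:08 PM = 10 h 43 min; less 45 min break → 9 h 58 min
Thu: 8:10 AM–6:45 PM = 10 h 35 min; less 45 min break → 9 h 50 min
Fri: 8:55 AM–2:13 PM = 5 h 18 min; less 45 min break → 4 h 33 min
Wed reg 8 h 0 min / OT 1 h 58 min; Thu reg 8 h 0 min / OT 1 h 50 min; Fri reg 4 h 33 min / OT 0 h 0 min.
Totals: regular 20 h 33 min, overtime 3 h 48 min.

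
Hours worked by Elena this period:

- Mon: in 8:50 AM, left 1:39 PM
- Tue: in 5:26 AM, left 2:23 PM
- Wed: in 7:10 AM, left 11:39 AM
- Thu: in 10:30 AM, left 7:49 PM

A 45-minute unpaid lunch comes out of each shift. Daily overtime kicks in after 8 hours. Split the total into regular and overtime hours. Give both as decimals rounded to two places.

Mon: 8:50 AM–1:39 PM = 4 h 49 min; less 45 min break → 4 h 4 min
Tue: 5:26 AM–2:23 PM = 8 h 57 min; less 45 min break → 8 h 12 min
Wed: 7:10 AM–11:39 AM = 4 h 29 min; less 45 min break → 3 h 44 min
Thu: 10:30 AM–7:49 PM = 9 h 19 min; less 45 min break → 8 h 34 min
Mon reg 4 h 4 min / OT 0 h 0 min; Tue reg 8 h 0 min / OT 0 h 12 min; Wed reg 3 h 44 min / OT 0 h 0 min; Thu reg 8 h 0 min / OT 0 h 34 min.
Totals: regular 23 h 48 min, overtime 0 h 46 min.

Regular 23.80 hours, overtime 0.77 hours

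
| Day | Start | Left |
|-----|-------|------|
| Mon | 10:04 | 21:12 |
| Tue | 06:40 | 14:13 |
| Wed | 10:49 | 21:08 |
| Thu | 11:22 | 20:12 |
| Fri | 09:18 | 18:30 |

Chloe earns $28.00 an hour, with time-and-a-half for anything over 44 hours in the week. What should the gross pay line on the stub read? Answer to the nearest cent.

$1359.40

Mon: 10:04–21:12 = 11 h 8 min
Tue: 06:40–14:13 = 7 h 33 min
Wed: 10:49–21:08 = 10 h 19 min
Thu: 11:22–20:12 = 8 h 50 min
Fri: 09:18–18:30 = 9 h 12 min
Total worked: 47 h 2 min = 2822 min.
Regular 44 h 0 min = 2640 min at $28.00/h; overtime 3 h 2 min = 182 min at $42.00/h.
Pay = (2640 × $28.00 + 182 × $42.00) ÷ 60 = $1359.40.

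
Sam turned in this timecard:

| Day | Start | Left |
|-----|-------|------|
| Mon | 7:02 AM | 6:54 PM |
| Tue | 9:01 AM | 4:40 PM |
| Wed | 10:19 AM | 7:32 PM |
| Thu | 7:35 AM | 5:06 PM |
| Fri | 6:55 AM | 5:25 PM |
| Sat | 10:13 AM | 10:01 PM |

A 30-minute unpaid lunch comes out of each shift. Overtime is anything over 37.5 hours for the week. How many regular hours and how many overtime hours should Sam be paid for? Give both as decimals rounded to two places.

Mon: 7:02 AM–6:54 PM = 11 h 52 min; less 30 min break → 11 h 22 min
Tue: 9:01 AM–4:40 PM = 7 h 39 min; less 30 min break → 7 h 9 min
Wed: 10:19 AM–7:32 PM = 9 h 13 min; less 30 min break → 8 h 43 min
Thu: 7:35 AM–5:06 PM = 9 h 31 min; less 30 min break → 9 h 1 min
Fri: 6:55 AM–5:25 PM = 10 h 30 min; less 30 min break → 10 h 0 min
Sat: 10:13 AM–10:01 PM = 11 h 48 min; less 30 min break → 11 h 18 min
Total worked: 57 h 33 min = 57.55 h.
Threshold 37.5 h → overtime 20 h 3 min, regular 37 h 30 min.

Regular 37.50 hours, overtime 20.05 hours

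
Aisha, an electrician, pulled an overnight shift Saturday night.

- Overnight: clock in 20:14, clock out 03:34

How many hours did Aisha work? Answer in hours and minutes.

7 h 20 min

Overnight: 20:14 → midnight = 3 h 46 min; midnight → 03:34 = 3 h 34 min; span 7 h 20 min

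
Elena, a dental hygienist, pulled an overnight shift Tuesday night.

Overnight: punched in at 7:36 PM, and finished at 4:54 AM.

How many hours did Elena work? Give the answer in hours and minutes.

Overnight: 7:36 PM → midnight = 4 h 24 min; midnight → 4:54 AM = 4 h 54 min; span 9 h 18 min

9 h 18 min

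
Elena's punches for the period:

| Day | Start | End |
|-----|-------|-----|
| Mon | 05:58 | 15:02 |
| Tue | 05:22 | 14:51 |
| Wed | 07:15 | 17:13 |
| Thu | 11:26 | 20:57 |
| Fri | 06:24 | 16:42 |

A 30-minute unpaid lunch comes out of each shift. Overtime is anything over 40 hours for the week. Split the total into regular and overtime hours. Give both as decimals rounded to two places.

Regular 40.00 hours, overtime 5.83 hours

Mon: 05:58–15:02 = 9 h 4 min; less 30 min break → 8 h 34 min
Tue: 05:22–14:51 = 9 h 29 min; less 30 min break → 8 h 59 min
Wed: 07:15–17:13 = 9 h 58 min; less 30 min break → 9 h 28 min
Thu: 11:26–20:57 = 9 h 31 min; less 30 min break → 9 h 1 min
Fri: 06:24–16:42 = 10 h 18 min; less 30 min break → 9 h 48 min
Total worked: 45 h 50 min = 45.83 h.
Threshold 40 h → overtime 5 h 50 min, regular 40 h 0 min.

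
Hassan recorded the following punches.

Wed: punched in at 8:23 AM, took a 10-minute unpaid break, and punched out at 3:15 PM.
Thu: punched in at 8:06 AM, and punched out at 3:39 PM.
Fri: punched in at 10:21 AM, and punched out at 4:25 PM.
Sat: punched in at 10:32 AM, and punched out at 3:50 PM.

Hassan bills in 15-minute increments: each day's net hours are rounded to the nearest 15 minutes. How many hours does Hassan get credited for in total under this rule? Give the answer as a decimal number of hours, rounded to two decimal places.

25.50 hours

Wed: 8:23 AM–3:15 PM = 6 h 52 min − 10 min = 6 h 42 min → rounds to 6 h 45 min
Thu: 8:06 AM–3:39 PM = 7 h 33 min → rounds to 7 h 30 min
Fri: 10:21 AM–4:25 PM = 6 h 4 min → rounds to 6 h 0 min
Sat: 10:32 AM–3:50 PM = 5 h 18 min → rounds to 5 h 15 min
Total credited: 25 h 30 min.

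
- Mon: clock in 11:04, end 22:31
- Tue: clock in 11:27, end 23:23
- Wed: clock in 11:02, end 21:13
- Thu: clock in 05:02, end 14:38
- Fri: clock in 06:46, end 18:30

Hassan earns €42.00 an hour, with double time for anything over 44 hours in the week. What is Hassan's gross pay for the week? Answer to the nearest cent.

€2763.60

Mon: 11:04–22:31 = 11 h 27 min
Tue: 11:27–23:23 = 11 h 56 min
Wed: 11:02–21:13 = 10 h 11 min
Thu: 05:02–14:38 = 9 h 36 min
Fri: 06:46–18:30 = 11 h 44 min
Total worked: 54 h 54 min = 3294 min.
Regular 44 h 0 min = 2640 min at €42.00/h; overtime 10 h 54 min = 654 min at €84.00/h.
Pay = (2640 × €42.00 + 654 × €84.00) ÷ 60 = €2763.60.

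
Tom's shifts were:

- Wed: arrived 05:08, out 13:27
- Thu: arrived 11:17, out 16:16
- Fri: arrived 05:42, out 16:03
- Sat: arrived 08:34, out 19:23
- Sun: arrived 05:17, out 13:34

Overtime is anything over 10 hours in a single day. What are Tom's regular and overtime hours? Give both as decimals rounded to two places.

Regular 41.58 hours, overtime 1.17 hours

Wed: 05:08–13:27 = 8 h 19 min
Thu: 11:17–16:16 = 4 h 59 min
Fri: 05:42–16:03 = 10 h 21 min
Sat: 08:34–19:23 = 10 h 49 min
Sun: 05:17–13:34 = 8 h 17 min
Wed reg 8 h 19 min / OT 0 h 0 min; Thu reg 4 h 59 min / OT 0 h 0 min; Fri reg 10 h 0 min / OT 0 h 21 min; Sat reg 10 h 0 min / OT 0 h 49 min; Sun reg 8 h 17 min / OT 0 h 0 min.
Totals: regular 41 h 35 min, overtime 1 h 10 min.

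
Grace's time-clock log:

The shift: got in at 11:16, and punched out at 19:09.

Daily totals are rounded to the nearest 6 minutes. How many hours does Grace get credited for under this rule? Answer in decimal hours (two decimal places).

7.90 hours

The shift: 11:16–19:09 = 7 h 53 min → rounds to 7 h 54 min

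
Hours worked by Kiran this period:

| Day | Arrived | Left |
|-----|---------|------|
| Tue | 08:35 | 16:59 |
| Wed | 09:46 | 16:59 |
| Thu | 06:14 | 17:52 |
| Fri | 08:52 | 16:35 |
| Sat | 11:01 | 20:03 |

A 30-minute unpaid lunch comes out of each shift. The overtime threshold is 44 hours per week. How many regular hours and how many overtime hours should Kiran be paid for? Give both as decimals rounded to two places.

Tue: 08:35–16:59 = 8 h 24 min; less 30 min break → 7 h 54 min
Wed: 09:46–16:59 = 7 h 13 min; less 30 min break → 6 h 43 min
Thu: 06:14–17:52 = 11 h 38 min; less 30 min break → 11 h 8 min
Fri: 08:52–16:35 = 7 h 43 min; less 30 min break → 7 h 13 min
Sat: 11:01–20:03 = 9 h 2 min; less 30 min break → 8 h 32 min
Total worked: 41 h 30 min = 41.50 h.
Threshold 44 h → overtime 0 h 0 min, regular 41 h 30 min.

Regular 41.50 hours, overtime 0.00 hours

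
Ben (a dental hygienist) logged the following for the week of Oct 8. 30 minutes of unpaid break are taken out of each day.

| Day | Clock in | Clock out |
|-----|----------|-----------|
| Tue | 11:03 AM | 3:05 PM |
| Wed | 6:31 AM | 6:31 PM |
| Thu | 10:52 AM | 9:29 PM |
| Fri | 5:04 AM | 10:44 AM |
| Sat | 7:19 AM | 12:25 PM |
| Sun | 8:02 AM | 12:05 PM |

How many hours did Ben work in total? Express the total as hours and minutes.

38 h 28 min

Tue: 11:03 AM–3:05 PM = 4 h 2 min; less 30 min break → 3 h 32 min
Wed: 6:31 AM–6:31 PM = 12 h 0 min; less 30 min break → 11 h 30 min
Thu: 10:52 AM–9:29 PM = 10 h 37 min; less 30 min break → 10 h 7 min
Fri: 5:04 AM–10:44 AM = 5 h 40 min; less 30 min break → 5 h 10 min
Sat: 7:19 AM–12:25 PM = 5 h 6 min; less 30 min break → 4 h 36 min
Sun: 8:02 AM–12:05 PM = 4 h 3 min; less 30 min break → 3 h 33 min
Total: 3 h 32 min + 11 h 30 min + 10 h 7 min + 5 h 10 min + 4 h 36 min + 3 h 33 min = 38 h 28 min.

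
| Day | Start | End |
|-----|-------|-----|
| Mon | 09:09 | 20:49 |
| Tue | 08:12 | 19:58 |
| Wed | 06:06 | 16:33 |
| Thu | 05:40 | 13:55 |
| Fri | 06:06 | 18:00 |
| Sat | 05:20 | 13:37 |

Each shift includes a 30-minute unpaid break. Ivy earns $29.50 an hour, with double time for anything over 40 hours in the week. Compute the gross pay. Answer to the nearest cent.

Mon: 09:09–20:49 = 11 h 40 min; less 30 min break → 11 h 10 min
Tue: 08:12–19:58 = 11 h 46 min; less 30 min break → 11 h 16 min
Wed: 06:06–16:33 = 10 h 27 min; less 30 min break → 9 h 57 min
Thu: 05:40–13:55 = 8 h 15 min; less 30 min break → 7 h 45 min
Fri: 06:06–18:00 = 11 h 54 min; less 30 min break → 11 h 24 min
Sat: 05:20–13:37 = 8 h 17 min; less 30 min break → 7 h 47 min
Total worked: 59 h 19 min = 3559 min.
Regular 40 h 0 min = 2400 min at $29.50/h; overtime 19 h 19 min = 1159 min at $59.00/h.
Pay = (2400 × $29.50 + 1159 × $59.00) ÷ 60 = $2319.68.

$2319.68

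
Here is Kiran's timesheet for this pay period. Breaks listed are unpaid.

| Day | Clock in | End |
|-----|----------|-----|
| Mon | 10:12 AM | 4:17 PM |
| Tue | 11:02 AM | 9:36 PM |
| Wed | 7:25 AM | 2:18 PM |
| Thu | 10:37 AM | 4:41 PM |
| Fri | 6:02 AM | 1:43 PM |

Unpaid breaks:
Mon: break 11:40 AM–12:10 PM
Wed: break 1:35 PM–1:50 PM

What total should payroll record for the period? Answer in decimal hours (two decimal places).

Mon: 10:12 AM–4:17 PM = 6 h 5 min; less 30 min break → 5 h 35 min
Tue: 11:02 AM–9:36 PM = 10 h 34 min
Wed: 7:25 AM–2:18 PM = 6 h 53 min; less 15 min break → 6 h 38 min
Thu: 10:37 AM–4:41 PM = 6 h 4 min
Fri: 6:02 AM–1:43 PM = 7 h 41 min
Total: 5 h 35 min + 10 h 34 min + 6 h 38 min + 6 h 4 min + 7 h 41 min = 36 h 32 min.

36.53 hours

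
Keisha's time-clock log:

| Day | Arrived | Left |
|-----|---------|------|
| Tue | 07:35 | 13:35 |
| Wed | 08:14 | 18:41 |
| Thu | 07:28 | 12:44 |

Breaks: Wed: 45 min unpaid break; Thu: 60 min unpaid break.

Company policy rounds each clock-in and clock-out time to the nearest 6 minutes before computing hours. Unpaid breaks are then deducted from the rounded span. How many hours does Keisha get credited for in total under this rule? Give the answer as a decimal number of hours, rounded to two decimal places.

Tue: in 07:35→07:36, out 13:35→13:36; 6 h 0 min
Wed: in 08:14→08:12, out 18:41→18:42; 10 h 30 min − 45 min = 9 h 45 min
Thu: in 07:28→07:30, out 12:44→12:42; 5 h 12 min − 60 min = 4 h 12 min
Total credited: 19 h 57 min.

19.95 hours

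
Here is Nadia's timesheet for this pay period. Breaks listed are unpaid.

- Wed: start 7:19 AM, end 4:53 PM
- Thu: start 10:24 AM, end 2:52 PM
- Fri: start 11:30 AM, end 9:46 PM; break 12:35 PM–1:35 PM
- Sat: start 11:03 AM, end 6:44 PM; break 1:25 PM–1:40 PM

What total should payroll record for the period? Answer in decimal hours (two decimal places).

Wed: 7:19 AM–4:53 PM = 9 h 34 min
Thu: 10:24 AM–2:52 PM = 4 h 28 min
Fri: 11:30 AM–9:46 PM = 10 h 16 min; less 60 min break → 9 h 16 min
Sat: 11:03 AM–6:44 PM = 7 h 41 min; less 15 min break → 7 h 26 min
Total: 9 h 34 min + 4 h 28 min + 9 h 16 min + 7 h 26 min = 30 h 44 min.

30.73 hours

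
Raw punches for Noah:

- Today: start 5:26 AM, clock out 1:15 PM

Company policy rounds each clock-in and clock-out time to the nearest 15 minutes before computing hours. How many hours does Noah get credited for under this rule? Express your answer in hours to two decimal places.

7.75 hours

Today: in 5:26 AM→5:30 AM, out 1:15 PM→1:15 PM; 7 h 45 min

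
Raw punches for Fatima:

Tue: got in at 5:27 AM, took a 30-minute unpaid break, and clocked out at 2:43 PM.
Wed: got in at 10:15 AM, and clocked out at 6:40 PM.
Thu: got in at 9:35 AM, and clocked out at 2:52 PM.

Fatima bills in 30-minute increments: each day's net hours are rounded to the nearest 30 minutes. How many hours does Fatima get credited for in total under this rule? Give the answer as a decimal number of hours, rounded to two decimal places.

Tue: 5:27 AM–2:43 PM = 9 h 16 min − 30 min = 8 h 46 min → rounds to 9 h 0 min
Wed: 10:15 AM–6:40 PM = 8 h 25 min → rounds to 8 h 30 min
Thu: 9:35 AM–2:52 PM = 5 h 17 min → rounds to 5 h 30 min
Total credited: 23 h 0 min.

23.00 hours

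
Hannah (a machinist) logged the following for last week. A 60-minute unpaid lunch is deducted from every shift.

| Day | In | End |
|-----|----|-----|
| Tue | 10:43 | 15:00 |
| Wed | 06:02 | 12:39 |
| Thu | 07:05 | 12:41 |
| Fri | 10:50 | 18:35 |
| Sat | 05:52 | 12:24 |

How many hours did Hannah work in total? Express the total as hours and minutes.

25 h 47 min

Tue: 10:43–15:00 = 4 h 17 min; less 60 min break → 3 h 17 min
Wed: 06:02–12:39 = 6 h 37 min; less 60 min break → 5 h 37 min
Thu: 07:05–12:41 = 5 h 36 min; less 60 min break → 4 h 36 min
Fri: 10:50–18:35 = 7 h 45 min; less 60 min break → 6 h 45 min
Sat: 05:52–12:24 = 6 h 32 min; less 60 min break → 5 h 32 min
Total: 3 h 17 min + 5 h 37 min + 4 h 36 min + 6 h 45 min + 5 h 32 min = 25 h 47 min.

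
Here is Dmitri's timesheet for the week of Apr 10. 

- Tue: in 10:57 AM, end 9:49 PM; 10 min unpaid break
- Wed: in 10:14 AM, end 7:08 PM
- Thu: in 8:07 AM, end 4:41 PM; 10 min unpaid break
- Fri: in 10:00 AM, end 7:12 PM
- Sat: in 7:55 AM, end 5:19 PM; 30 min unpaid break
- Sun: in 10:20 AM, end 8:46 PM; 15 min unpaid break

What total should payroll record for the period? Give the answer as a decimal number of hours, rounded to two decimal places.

Tue: 10:57 AM–9:49 PM = 10 h 52 min; less 10 min break → 10 h 42 min
Wed: 10:14 AM–7:08 PM = 8 h 54 min
Thu: 8:07 AM–4:41 PM = 8 h 34 min; less 10 min break → 8 h 24 min
Fri: 10:00 AM–7:12 PM = 9 h 12 min
Sat: 7:55 AM–5:19 PM = 9 h 24 min; less 30 min break → 8 h 54 min
Sun: 10:20 AM–8:46 PM = 10 h 26 min; less 15 min break → 10 h 11 min
Total: 10 h 42 min + 8 h 54 min + 8 h 24 min + 9 h 12 min + 8 h 54 min + 10 h 11 min = 56 h 17 min.

56.28 hours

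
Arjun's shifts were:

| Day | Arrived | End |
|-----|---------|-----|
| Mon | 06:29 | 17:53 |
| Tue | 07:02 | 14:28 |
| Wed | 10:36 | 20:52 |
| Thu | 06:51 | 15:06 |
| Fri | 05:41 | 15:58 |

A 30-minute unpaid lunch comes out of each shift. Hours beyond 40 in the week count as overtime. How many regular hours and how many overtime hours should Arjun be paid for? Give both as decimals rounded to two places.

Regular 40.00 hours, overtime 5.13 hours

Mon: 06:29–17:53 = 11 h 24 min; less 30 min break → 10 h 54 min
Tue: 07:02–14:28 = 7 h 26 min; less 30 min break → 6 h 56 min
Wed: 10:36–20:52 = 10 h 16 min; less 30 min break → 9 h 46 min
Thu: 06:51–15:06 = 8 h 15 min; less 30 min break → 7 h 45 min
Fri: 05:41–15:58 = 10 h 17 min; less 30 min break → 9 h 47 min
Total worked: 45 h 8 min = 45.13 h.
Threshold 40 h → overtime 5 h 8 min, regular 40 h 0 min.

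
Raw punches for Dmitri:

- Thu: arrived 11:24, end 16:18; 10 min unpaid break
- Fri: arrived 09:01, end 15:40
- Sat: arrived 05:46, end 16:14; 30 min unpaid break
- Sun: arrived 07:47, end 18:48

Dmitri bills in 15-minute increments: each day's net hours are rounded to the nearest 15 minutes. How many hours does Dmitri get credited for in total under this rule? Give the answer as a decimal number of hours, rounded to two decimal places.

32.50 hours

Thu: 11:24–16:18 = 4 h 54 min − 10 min = 4 h 44 min → rounds to 4 h 45 min
Fri: 09:01–15:40 = 6 h 39 min → rounds to 6 h 45 min
Sat: 05:46–16:14 = 10 h 28 min − 30 min = 9 h 58 min → rounds to 10 h 0 min
Sun: 07:47–18:48 = 11 h 1 min → rounds to 11 h 0 min
Total credited: 32 h 30 min.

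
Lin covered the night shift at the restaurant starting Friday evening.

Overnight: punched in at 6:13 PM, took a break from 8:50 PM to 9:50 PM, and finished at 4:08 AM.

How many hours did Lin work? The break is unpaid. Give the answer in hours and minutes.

Overnight: 6:13 PM → midnight = 5 h 47 min; midnight → 4:08 AM = 4 h 8 min; span 9 h 55 min; less 60 min break → 8 h 55 min

8 h 55 min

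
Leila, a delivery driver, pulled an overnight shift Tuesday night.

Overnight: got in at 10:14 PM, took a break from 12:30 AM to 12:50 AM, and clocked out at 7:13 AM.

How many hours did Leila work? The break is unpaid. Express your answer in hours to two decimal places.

8.65 hours

Overnight: 10:14 PM → midnight = 1 h 46 min; midnight → 7:13 AM = 7 h 13 min; span 8 h 59 min; less 20 min break → 8 h 39 min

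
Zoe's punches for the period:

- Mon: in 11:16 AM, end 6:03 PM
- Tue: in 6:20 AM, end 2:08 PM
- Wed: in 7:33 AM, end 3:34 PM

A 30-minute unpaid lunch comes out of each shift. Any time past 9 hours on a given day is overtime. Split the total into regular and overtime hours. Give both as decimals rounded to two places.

Regular 21.10 hours, overtime 0.00 hours

Mon: 11:16 AM–6:03 PM = 6 h 47 min; less 30 min break → 6 h 17 min
Tue: 6:20 AM–2:08 PM = 7 h 48 min; less 30 min break → 7 h 18 min
Wed: 7:33 AM–3:34 PM = 8 h 1 min; less 30 min break → 7 h 31 min
Mon reg 6 h 17 min / OT 0 h 0 min; Tue reg 7 h 18 min / OT 0 h 0 min; Wed reg 7 h 31 min / OT 0 h 0 min.
Totals: regular 21 h 6 min, overtime 0 h 0 min.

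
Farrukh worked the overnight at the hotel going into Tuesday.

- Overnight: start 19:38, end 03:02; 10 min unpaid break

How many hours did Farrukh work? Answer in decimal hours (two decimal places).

7.23 hours

Overnight: 19:38 → midnight = 4 h 22 min; midnight → 03:02 = 3 h 2 min; span 7 h 24 min; less 10 min break → 7 h 14 min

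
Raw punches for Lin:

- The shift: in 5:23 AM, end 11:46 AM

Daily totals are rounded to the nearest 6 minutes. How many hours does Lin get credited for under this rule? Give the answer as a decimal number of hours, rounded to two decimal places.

The shift: 5:23 AM–11:46 AM = 6 h 23 min → rounds to 6 h 24 min

6.40 hours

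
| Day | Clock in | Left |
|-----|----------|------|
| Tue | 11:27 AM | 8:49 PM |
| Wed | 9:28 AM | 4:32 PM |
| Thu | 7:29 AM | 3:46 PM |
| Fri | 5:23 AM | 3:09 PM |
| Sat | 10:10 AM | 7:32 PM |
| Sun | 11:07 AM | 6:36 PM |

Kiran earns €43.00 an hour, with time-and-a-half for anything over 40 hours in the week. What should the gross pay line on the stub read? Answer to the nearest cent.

Tue: 11:27 AM–8:49 PM = 9 h 22 min
Wed: 9:28 AM–4:32 PM = 7 h 4 min
Thu: 7:29 AM–3:46 PM = 8 h 17 min
Fri: 5:23 AM–3:09 PM = 9 h 46 min
Sat: 10:10 AM–7:32 PM = 9 h 22 min
Sun: 11:07 AM–6:36 PM = 7 h 29 min
Total worked: 51 h 20 min = 3080 min.
Regular 40 h 0 min = 2400 min at €43.00/h; overtime 11 h 20 min = 680 min at €64.50/h.
Pay = (2400 × €43.00 + 680 × €64.50) ÷ 60 = €2451.00.

€2451.00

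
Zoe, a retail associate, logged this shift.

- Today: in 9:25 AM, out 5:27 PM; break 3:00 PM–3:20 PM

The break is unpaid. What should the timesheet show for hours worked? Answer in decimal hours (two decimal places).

Today: 9:25 AM–5:27 PM = 8 h 2 min; less 20 min break → 7 h 42 min

7.70 hours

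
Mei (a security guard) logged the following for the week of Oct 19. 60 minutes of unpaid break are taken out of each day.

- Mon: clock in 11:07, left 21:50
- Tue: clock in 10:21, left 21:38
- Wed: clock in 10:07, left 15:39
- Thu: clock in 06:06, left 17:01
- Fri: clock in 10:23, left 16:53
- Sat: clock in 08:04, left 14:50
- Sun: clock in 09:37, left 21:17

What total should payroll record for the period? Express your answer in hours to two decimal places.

Mon: 11:07–21:50 = 10 h 43 min; less 60 min break → 9 h 43 min
Tue: 10:21–21:38 = 11 h 17 min; less 60 min break → 10 h 17 min
Wed: 10:07–15:39 = 5 h 32 min; less 60 min break → 4 h 32 min
Thu: 06:06–17:01 = 10 h 55 min; less 60 min break → 9 h 55 min
Fri: 10:23–16:53 = 6 h 30 min; less 60 min break → 5 h 30 min
Sat: 08:04–14:50 = 6 h 46 min; less 60 min break → 5 h 46 min
Sun: 09:37–21:17 = 11 h 40 min; less 60 min break → 10 h 40 min
Total: 9 h 43 min + 10 h 17 min + 4 h 32 min + 9 h 55 min + 5 h 30 min + 5 h 46 min + 10 h 40 min = 56 h 23 min.

56.38 hours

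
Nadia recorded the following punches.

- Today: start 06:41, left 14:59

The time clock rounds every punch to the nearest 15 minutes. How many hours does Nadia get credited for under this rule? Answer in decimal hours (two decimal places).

Today: in 06:41→06:45, out 14:59→15:00; 8 h 15 min

8.25 hours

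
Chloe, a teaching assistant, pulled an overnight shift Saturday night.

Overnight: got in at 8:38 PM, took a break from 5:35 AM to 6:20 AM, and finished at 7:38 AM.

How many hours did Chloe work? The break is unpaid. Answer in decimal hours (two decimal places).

10.25 hours

Overnight: 8:38 PM → midnight = 3 h 22 min; midnight → 7:38 AM = 7 h 38 min; span 11 h 0 min; less 45 min break → 10 h 15 min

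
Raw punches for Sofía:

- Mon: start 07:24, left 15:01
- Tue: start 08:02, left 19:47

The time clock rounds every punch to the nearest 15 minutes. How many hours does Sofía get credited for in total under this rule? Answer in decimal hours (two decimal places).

19.25 hours

Mon: in 07:24→07:30, out 15:01→15:00; 7 h 30 min
Tue: in 08:02→08:00, out 19:47→19:45; 11 h 45 min
Total credited: 19 h 15 min.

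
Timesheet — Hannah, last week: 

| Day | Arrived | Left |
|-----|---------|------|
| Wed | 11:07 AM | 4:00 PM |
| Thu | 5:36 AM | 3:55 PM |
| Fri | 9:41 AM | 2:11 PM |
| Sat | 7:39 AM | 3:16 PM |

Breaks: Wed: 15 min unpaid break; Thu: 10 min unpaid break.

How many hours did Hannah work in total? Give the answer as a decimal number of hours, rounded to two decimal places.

Wed: 11:07 AM–4:00 PM = 4 h 53 min; less 15 min break → 4 h 38 min
Thu: 5:36 AM–3:55 PM = 10 h 19 min; less 10 min break → 10 h 9 min
Fri: 9:41 AM–2:11 PM = 4 h 30 min
Sat: 7:39 AM–3:16 PM = 7 h 37 min
Total: 4 h 38 min + 10 h 9 min + 4 h 30 min + 7 h 37 min = 26 h 54 min.

26.90 hours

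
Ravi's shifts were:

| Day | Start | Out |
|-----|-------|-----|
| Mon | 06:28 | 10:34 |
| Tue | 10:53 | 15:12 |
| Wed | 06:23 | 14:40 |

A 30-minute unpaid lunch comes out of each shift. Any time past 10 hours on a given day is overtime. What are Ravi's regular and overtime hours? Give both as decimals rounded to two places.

Regular 15.20 hours, overtime 0.00 hours

Mon: 06:28–10:34 = 4 h 6 min; less 30 min break → 3 h 36 min
Tue: 10:53–15:12 = 4 h 19 min; less 30 min break → 3 h 49 min
Wed: 06:23–14:40 = 8 h 17 min; less 30 min break → 7 h 47 min
Mon reg 3 h 36 min / OT 0 h 0 min; Tue reg 3 h 49 min / OT 0 h 0 min; Wed reg 7 h 47 min / OT 0 h 0 min.
Totals: regular 15 h 12 min, overtime 0 h 0 min.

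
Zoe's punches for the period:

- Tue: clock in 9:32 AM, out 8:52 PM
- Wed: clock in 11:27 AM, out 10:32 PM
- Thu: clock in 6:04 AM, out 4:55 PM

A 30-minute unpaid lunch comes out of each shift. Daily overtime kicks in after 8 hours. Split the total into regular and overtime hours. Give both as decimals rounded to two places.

Tue: 9:32 AM–8:52 PM = 11 h 20 min; less 30 min break → 10 h 50 min
Wed: 11:27 AM–10:32 PM = 11 h 5 min; less 30 min break → 10 h 35 min
Thu: 6:04 AM–4:55 PM = 10 h 51 min; less 30 min break → 10 h 21 min
Tue reg 8 h 0 min / OT 2 h 50 min; Wed reg 8 h 0 min / OT 2 h 35 min; Thu reg 8 h 0 min / OT 2 h 21 min.
Totals: regular 24 h 0 min, overtime 7 h 46 min.

Regular 24.00 hours, overtime 7.77 hours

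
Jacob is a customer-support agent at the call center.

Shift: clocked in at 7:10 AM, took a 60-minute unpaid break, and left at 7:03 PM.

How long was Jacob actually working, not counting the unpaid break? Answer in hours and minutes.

Shift: 7:10 AM–7:03 PM = 11 h 53 min; less 60 min break → 10 h 53 min

10 h 53 min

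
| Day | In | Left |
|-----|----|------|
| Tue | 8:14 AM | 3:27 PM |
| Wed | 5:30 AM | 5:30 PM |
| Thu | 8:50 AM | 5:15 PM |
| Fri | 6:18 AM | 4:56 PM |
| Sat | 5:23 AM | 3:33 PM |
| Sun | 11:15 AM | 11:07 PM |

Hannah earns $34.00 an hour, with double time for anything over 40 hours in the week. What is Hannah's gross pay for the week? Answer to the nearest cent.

$2740.40

Tue: 8:14 AM–3:27 PM = 7 h 13 min
Wed: 5:30 AM–5:30 PM = 12 h 0 min
Thu: 8:50 AM–5:15 PM = 8 h 25 min
Fri: 6:18 AM–4:56 PM = 10 h 38 min
Sat: 5:23 AM–3:33 PM = 10 h 10 min
Sun: 11:15 AM–11:07 PM = 11 h 52 min
Total worked: 60 h 18 min = 3618 min.
Regular 40 h 0 min = 2400 min at $34.00/h; overtime 20 h 18 min = 1218 min at $68.00/h.
Pay = (2400 × $34.00 + 1218 × $68.00) ÷ 60 = $2740.40.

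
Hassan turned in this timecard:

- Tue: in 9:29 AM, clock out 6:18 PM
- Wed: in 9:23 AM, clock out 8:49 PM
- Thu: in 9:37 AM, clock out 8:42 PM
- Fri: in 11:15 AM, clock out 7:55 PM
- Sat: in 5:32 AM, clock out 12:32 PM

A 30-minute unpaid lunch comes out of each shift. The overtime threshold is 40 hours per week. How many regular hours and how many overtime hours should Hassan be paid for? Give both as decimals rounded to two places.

Tue: 9:29 AM–6:18 PM = 8 h 49 min; less 30 min break → 8 h 19 min
Wed: 9:23 AM–8:49 PM = 11 h 26 min; less 30 min break → 10 h 56 min
Thu: 9:37 AM–8:42 PM = 11 h 5 min; less 30 min break → 10 h 35 min
Fri: 11:15 AM–7:55 PM = 8 h 40 min; less 30 min break → 8 h 10 min
Sat: 5:32 AM–12:32 PM = 7 h 0 min; less 30 min break → 6 h 30 min
Total worked: 44 h 30 min = 44.50 h.
Threshold 40 h → overtime 4 h 30 min, regular 40 h 0 min.

Regular 40.00 hours, overtime 4.50 hours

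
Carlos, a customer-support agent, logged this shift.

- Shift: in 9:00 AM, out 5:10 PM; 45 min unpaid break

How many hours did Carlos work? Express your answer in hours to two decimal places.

Shift: 9:00 AM–5:10 PM = 8 h 10 min; less 45 min break → 7 h 25 min

7.42 hours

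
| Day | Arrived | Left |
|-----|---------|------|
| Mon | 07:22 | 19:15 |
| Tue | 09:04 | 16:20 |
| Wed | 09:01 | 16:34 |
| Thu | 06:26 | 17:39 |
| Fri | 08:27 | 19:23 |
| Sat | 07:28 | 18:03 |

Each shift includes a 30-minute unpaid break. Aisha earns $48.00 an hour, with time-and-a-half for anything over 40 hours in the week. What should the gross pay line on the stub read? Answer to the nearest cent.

Mon: 07:22–19:15 = 11 h 53 min; less 30 min break → 11 h 23 min
Tue: 09:04–16:20 = 7 h 16 min; less 30 min break → 6 h 46 min
Wed: 09:01–16:34 = 7 h 33 min; less 30 min break → 7 h 3 min
Thu: 06:26–17:39 = 11 h 13 min; less 30 min break → 10 h 43 min
Fri: 08:27–19:23 = 10 h 56 min; less 30 min break → 10 h 26 min
Sat: 07:28–18:03 = 10 h 35 min; less 30 min break → 10 h 5 min
Total worked: 56 h 26 min = 3386 min.
Regular 40 h 0 min = 2400 min at $48.00/h; overtime 16 h 26 min = 986 min at $72.00/h.
Pay = (2400 × $48.00 + 986 × $72.00) ÷ 60 = $3103.20.

$3103.20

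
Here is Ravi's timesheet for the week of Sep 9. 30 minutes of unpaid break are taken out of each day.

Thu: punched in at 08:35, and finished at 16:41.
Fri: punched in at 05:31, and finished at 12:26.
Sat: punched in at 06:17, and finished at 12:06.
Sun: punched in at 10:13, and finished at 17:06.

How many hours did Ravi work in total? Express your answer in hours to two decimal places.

Thu: 08:35–16:41 = 8 h 6 min; less 30 min break → 7 h 36 min
Fri: 05:31–12:26 = 6 h 55 min; less 30 min break → 6 h 25 min
Sat: 06:17–12:06 = 5 h 49 min; less 30 min break → 5 h 19 min
Sun: 10:13–17:06 = 6 h 53 min; less 30 min break → 6 h 23 min
Total: 7 h 36 min + 6 h 25 min + 5 h 19 min + 6 h 23 min = 25 h 43 min.

25.72 hours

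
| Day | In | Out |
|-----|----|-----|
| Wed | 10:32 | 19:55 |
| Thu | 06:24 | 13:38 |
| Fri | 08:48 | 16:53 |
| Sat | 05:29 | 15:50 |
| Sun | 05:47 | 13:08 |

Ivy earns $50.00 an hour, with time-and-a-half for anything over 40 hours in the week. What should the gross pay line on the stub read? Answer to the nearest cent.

Wed: 10:32–19:55 = 9 h 23 min
Thu: 06:24–13:38 = 7 h 14 min
Fri: 08:48–16:53 = 8 h 5 min
Sat: 05:29–15:50 = 10 h 21 min
Sun: 05:47–13:08 = 7 h 21 min
Total worked: 42 h 24 min = 2544 min.
Regular 40 h 0 min = 2400 min at $50.00/h; overtime 2 h 24 min = 144 min at $75.00/h.
Pay = (2400 × $50.00 + 144 × $75.00) ÷ 60 = $2180.00.

$2180.00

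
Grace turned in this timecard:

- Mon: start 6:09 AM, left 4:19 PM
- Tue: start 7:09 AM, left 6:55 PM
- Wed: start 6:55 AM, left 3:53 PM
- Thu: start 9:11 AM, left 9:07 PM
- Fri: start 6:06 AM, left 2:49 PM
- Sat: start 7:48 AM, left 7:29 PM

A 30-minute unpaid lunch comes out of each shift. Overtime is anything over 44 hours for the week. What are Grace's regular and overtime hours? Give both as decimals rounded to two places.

Mon: 6:09 AM–4:19 PM = 10 h 10 min; less 30 min break → 9 h 40 min
Tue: 7:09 AM–6:55 PM = 11 h 46 min; less 30 min break → 11 h 16 min
Wed: 6:55 AM–3:53 PM = 8 h 58 min; less 30 min break → 8 h 28 min
Thu: 9:11 AM–9:07 PM = 11 h 56 min; less 30 min break → 11 h 26 min
Fri: 6:06 AM–2:49 PM = 8 h 43 min; less 30 min break → 8 h 13 min
Sat: 7:48 AM–7:29 PM = 11 h 41 min; less 30 min break → 11 h 11 min
Total worked: 60 h 14 min = 60.23 h.
Threshold 44 h → overtime 16 h 14 min, regular 44 h 0 min.

Regular 44.00 hours, overtime 16.23 hours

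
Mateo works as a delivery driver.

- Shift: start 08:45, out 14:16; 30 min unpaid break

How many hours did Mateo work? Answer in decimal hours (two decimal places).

Shift: 08:45–14:16 = 5 h 31 min; less 30 min break → 5 h 1 min

5.02 hours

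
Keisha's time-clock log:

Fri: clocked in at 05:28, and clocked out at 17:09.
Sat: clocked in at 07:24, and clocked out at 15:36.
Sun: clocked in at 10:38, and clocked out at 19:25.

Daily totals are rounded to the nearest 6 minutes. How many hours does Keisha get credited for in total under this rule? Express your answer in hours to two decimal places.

Fri: 05:28–17:09 = 11 h 41 min → rounds to 11 h 42 min
Sat: 07:24–15:36 = 8 h 12 min → rounds to 8 h 12 min
Sun: 10:38–19:25 = 8 h 47 min → rounds to 8 h 48 min
Total credited: 28 h 42 min.

28.70 hours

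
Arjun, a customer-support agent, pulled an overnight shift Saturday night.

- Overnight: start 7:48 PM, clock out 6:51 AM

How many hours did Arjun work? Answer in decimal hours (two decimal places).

11.05 hours

Overnight: 7:48 PM → midnight = 4 h 12 min; midnight → 6:51 AM = 6 h 51 min; span 11 h 3 min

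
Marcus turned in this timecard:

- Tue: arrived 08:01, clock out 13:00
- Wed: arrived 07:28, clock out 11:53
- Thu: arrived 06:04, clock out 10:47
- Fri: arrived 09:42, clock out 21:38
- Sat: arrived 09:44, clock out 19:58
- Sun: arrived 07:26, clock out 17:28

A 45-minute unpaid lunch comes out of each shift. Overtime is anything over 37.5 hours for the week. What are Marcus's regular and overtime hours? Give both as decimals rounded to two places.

Regular 37.50 hours, overtime 4.32 hours

Tue: 08:01–13:00 = 4 h 59 min; less 45 min break → 4 h 14 min
Wed: 07:28–11:53 = 4 h 25 min; less 45 min break → 3 h 40 min
Thu: 06:04–10:47 = 4 h 43 min; less 45 min break → 3 h 58 min
Fri: 09:42–21:38 = 11 h 56 min; less 45 min break → 11 h 11 min
Sat: 09:44–19:58 = 10 h 14 min; less 45 min break → 9 h 29 min
Sun: 07:26–17:28 = 10 h 2 min; less 45 min break → 9 h 17 min
Total worked: 41 h 49 min = 41.82 h.
Threshold 37.5 h → overtime 4 h 19 min, regular 37 h 30 min.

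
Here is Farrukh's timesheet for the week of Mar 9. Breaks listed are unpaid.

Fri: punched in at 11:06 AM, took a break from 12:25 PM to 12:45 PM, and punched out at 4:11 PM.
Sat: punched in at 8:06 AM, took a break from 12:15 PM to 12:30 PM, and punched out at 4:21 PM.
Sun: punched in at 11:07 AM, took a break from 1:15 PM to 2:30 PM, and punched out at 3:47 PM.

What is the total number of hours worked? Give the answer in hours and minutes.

Fri: 11:06 AM–4:11 PM = 5 h 5 min; less 20 min break → 4 h 45 min
Sat: 8:06 AM–4:21 PM = 8 h 15 min; less 15 min break → 8 h 0 min
Sun: 11:07 AM–3:47 PM = 4 h 40 min; less 75 min break → 3 h 25 min
Total: 4 h 45 min + 8 h 0 min + 3 h 25 min = 16 h 10 min.

16 h 10 min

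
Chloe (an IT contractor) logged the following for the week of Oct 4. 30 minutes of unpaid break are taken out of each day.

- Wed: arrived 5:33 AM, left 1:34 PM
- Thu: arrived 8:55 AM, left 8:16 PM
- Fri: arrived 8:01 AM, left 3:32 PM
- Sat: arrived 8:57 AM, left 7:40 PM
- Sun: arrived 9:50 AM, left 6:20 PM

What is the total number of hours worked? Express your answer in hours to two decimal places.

43.60 hours

Wed: 5:33 AM–1:34 PM = 8 h 1 min; less 30 min break → 7 h 31 min
Thu: 8:55 AM–8:16 PM = 11 h 21 min; less 30 min break → 10 h 51 min
Fri: 8:01 AM–3:32 PM = 7 h 31 min; less 30 min break → 7 h 1 min
Sat: 8:57 AM–7:40 PM = 10 h 43 min; less 30 min break → 10 h 13 min
Sun: 9:50 AM–6:20 PM = 8 h 30 min; less 30 min break → 8 h 0 min
Total: 7 h 31 min + 10 h 51 min + 7 h 1 min + 10 h 13 min + 8 h 0 min = 43 h 36 min.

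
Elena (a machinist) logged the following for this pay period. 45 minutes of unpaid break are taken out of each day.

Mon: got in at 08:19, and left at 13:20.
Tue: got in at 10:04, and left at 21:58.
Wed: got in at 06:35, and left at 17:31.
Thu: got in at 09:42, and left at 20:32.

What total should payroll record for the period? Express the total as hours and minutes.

35 h 41 min

Mon: 08:19–13:20 = 5 h 1 min; less 45 min break → 4 h 16 min
Tue: 10:04–21:58 = 11 h 54 min; less 45 min break → 11 h 9 min
Wed: 06:35–17:31 = 10 h 56 min; less 45 min break → 10 h 11 min
Thu: 09:42–20:32 = 10 h 50 min; less 45 min break → 10 h 5 min
Total: 4 h 16 min + 11 h 9 min + 10 h 11 min + 10 h 5 min = 35 h 41 min.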